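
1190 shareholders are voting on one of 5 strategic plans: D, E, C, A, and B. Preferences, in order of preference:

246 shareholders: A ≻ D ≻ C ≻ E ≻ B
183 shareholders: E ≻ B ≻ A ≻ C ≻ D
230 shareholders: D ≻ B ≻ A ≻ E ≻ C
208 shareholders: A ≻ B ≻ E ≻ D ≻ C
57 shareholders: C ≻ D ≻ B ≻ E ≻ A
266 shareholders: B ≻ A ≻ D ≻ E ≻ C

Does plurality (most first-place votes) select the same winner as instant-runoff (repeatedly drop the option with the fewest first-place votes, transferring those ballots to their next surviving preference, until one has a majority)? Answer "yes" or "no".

no

Plurality — first-place votes: D 230, E 183, C 57, A 454, B 266. Winner: A.
Instant-runoff — R1 D 230, E 183, C 57, A 454, B 266 (C out); R2 D 287, E 183, A 454, B 266 (E out); R3 D 287, A 454, B 449 (D out); R4 A 454, B 736 (B winner). Winner: B.
The two methods disagree.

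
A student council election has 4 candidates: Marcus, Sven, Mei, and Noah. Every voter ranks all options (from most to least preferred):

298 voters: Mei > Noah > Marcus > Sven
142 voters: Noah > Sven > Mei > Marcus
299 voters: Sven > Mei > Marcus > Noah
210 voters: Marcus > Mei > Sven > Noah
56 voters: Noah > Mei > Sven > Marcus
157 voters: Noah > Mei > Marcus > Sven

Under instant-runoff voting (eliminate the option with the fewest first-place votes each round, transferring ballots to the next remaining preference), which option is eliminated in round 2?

Sven

Round 1: Marcus 210, Sven 299, Mei 298, Noah 355. Eliminate Marcus.
Round 2: Sven 299, Mei 508, Noah 355. Eliminate Sven.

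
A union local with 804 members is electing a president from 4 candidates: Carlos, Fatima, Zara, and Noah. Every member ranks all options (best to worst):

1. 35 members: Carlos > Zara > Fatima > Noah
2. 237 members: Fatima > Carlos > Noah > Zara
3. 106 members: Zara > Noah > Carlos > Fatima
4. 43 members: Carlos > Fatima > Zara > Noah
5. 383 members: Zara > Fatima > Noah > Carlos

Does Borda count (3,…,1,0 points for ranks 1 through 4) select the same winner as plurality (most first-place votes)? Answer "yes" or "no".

no

Borda — scores: Carlos 814, Fatima 1598, Zara 1580, Noah 832. Winner: Fatima.
Plurality — first-place votes: Carlos 78, Fatima 237, Zara 489, Noah 0. Winner: Zara.
The two methods disagree.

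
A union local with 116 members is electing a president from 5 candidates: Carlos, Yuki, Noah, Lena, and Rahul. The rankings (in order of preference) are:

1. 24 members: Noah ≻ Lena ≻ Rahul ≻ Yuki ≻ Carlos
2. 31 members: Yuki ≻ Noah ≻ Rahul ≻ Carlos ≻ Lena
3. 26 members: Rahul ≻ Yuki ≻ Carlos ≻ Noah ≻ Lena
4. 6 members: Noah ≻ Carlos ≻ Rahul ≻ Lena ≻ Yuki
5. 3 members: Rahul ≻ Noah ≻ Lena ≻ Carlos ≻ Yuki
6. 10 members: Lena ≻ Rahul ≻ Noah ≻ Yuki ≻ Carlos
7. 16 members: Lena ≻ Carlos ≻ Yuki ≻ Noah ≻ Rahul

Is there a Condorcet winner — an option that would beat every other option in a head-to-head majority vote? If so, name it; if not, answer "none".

Checking pairwise contests:
Yuki beats Carlos 91–25.
Lena beats Yuki 59–57.
Yuki beats Noah 73–43.
Carlos beats Lena 63–53.
Noah beats Rahul 77–39.
Every option loses at least one head-to-head, so there is no Condorcet winner.

none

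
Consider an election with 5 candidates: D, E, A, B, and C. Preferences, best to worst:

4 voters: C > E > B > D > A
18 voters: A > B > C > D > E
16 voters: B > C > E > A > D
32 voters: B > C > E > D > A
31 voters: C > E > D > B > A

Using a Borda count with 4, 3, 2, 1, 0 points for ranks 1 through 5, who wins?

C

D: 4·1 + 18·1 + 16·0 + 32·1 + 31·2 = 116
E: 4·3 + 18·0 + 16·2 + 32·2 + 31·3 = 201
A: 4·0 + 18·4 + 16·1 + 32·0 + 31·0 = 88
B: 4·2 + 18·3 + 16·4 + 32·4 + 31·1 = 285
C: 4·4 + 18·2 + 16·3 + 32·3 + 31·4 = 320
C has the highest Borda score (320).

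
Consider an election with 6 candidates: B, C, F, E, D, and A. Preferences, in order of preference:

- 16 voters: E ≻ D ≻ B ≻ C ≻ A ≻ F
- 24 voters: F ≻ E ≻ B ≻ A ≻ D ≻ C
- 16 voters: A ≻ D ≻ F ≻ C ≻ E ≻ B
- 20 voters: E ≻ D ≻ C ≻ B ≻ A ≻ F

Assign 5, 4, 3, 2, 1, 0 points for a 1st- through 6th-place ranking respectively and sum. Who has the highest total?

B: 16·3 + 24·3 + 16·0 + 20·2 = 160
C: 16·2 + 24·0 + 16·2 + 20·3 = 124
F: 16·0 + 24·5 + 16·3 + 20·0 = 168
E: 16·5 + 24·4 + 16·1 + 20·5 = 292
D: 16·4 + 24·1 + 16·4 + 20·4 = 232
A: 16·1 + 24·2 + 16·5 + 20·1 = 164
E has the highest Borda score (292).

E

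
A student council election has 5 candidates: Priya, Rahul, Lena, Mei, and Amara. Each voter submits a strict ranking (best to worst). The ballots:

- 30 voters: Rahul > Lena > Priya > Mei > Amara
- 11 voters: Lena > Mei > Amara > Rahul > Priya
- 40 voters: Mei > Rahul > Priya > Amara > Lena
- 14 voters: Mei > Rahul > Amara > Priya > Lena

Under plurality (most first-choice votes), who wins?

First-place votes: Priya 0, Rahul 30, Lena 11, Mei 54, Amara 0.
Mei has the most first-place votes.

Mei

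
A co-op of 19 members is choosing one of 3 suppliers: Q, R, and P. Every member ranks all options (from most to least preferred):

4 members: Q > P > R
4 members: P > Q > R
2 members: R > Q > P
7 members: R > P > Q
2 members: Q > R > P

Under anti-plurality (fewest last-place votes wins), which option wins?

Last-place votes: Q 7, R 8, P 4.
P is ranked last by the fewest voters, so P wins.

P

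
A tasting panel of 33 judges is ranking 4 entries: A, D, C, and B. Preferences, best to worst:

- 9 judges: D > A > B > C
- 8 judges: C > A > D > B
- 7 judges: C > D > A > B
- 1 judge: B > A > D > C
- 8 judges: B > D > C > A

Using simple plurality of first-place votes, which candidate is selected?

First-place votes: A 0, D 9, C 15, B 9.
C has the most first-place votes.

C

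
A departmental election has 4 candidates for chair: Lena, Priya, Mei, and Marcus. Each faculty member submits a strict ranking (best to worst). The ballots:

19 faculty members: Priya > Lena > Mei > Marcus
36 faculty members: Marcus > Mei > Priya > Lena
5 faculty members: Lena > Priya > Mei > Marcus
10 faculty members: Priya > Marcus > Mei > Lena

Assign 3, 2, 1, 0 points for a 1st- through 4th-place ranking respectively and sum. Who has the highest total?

Priya

Lena: 19·2 + 36·0 + 5·3 + 10·0 = 53
Priya: 19·3 + 36·1 + 5·2 + 10·3 = 133
Mei: 19·1 + 36·2 + 5·1 + 10·1 = 106
Marcus: 19·0 + 36·3 + 5·0 + 10·2 = 128
Priya has the highest Borda score (133).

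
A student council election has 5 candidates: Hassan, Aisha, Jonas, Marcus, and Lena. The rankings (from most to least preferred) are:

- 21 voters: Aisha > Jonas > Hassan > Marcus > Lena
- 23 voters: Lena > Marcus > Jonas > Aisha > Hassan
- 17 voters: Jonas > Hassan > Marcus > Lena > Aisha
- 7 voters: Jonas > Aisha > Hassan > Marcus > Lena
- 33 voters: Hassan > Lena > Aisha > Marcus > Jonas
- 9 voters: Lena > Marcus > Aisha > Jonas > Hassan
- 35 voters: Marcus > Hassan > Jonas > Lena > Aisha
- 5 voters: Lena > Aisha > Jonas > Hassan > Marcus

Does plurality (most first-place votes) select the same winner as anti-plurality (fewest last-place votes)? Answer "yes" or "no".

Plurality — first-place votes: Hassan 33, Aisha 21, Jonas 24, Marcus 35, Lena 37. Winner: Lena.
Anti-plurality — last-place votes: Hassan 32, Aisha 52, Jonas 33, Marcus 5, Lena 28. Winner: Marcus.
The two methods disagree.

no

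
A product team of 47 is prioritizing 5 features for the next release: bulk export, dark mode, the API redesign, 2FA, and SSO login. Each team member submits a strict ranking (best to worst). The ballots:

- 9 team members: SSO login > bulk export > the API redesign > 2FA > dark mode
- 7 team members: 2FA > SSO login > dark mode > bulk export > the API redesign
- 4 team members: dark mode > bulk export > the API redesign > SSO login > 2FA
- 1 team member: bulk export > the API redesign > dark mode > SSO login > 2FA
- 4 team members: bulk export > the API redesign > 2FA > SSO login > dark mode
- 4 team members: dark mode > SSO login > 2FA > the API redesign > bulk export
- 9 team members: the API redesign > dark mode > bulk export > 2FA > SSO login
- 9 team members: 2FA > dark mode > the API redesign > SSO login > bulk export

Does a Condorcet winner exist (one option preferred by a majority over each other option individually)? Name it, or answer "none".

Checking pairwise contests:
dark mode beats bulk export 33–14.
2FA beats dark mode 29–18.
bulk export beats the API redesign 25–22.
bulk export beats 2FA 27–20.
dark mode beats SSO login 27–20.
Every option loses at least one head-to-head, so there is no Condorcet winner.

none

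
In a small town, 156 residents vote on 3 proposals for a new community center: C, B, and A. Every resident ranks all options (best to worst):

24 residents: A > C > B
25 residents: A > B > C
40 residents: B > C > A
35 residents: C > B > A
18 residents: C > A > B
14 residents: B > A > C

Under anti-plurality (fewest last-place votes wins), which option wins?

Last-place votes: C 39, B 42, A 75.
C is ranked last by the fewest voters, so C wins.

C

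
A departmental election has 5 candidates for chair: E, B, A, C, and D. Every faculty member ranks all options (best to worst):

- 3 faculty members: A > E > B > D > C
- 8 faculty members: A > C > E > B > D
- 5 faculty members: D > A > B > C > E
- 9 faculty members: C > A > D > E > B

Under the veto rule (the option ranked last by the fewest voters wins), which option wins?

A

Last-place votes: E 5, B 9, A 0, C 3, D 8.
A is ranked last by the fewest voters, so A wins.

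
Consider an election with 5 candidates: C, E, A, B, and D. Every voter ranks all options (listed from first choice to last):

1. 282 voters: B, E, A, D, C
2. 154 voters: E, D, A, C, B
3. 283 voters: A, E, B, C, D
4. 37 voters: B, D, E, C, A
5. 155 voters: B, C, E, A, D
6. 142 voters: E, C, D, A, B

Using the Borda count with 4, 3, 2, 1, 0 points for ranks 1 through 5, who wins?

E

C: 282·0 + 154·1 + 283·1 + 37·1 + 155·3 + 142·3 = 1365
E: 282·3 + 154·4 + 283·3 + 37·2 + 155·2 + 142·4 = 3263
A: 282·2 + 154·2 + 283·4 + 37·0 + 155·1 + 142·1 = 2301
B: 282·4 + 154·0 + 283·2 + 37·4 + 155·4 + 142·0 = 2462
D: 282·1 + 154·3 + 283·0 + 37·3 + 155·0 + 142·2 = 1139
E has the highest Borda score (3263).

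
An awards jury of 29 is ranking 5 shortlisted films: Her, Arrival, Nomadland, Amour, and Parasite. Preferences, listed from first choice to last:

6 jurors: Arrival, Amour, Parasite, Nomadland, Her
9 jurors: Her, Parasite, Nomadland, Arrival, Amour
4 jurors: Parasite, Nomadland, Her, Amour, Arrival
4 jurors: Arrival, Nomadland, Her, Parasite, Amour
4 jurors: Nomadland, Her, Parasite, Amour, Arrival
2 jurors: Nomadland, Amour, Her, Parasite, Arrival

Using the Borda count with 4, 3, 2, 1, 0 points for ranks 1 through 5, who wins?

Nomadland

Her: 6·0 + 9·4 + 4·2 + 4·2 + 4·3 + 2·2 = 68
Arrival: 6·4 + 9·1 + 4·0 + 4·4 + 4·0 + 2·0 = 49
Nomadland: 6·1 + 9·2 + 4·3 + 4·3 + 4·4 + 2·4 = 72
Amour: 6·3 + 9·0 + 4·1 + 4·0 + 4·1 + 2·3 = 32
Parasite: 6·2 + 9·3 + 4·4 + 4·1 + 4·2 + 2·1 = 69
Nomadland has the highest Borda score (72).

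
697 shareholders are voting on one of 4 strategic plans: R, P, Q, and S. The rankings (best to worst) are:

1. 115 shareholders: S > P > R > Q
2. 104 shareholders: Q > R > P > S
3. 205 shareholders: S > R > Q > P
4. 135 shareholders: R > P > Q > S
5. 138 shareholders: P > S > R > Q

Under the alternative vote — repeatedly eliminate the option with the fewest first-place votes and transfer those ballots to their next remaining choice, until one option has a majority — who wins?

Round 1: R 135, P 138, Q 104, S 320. Eliminate Q.
Round 2: R 239, P 138, S 320. Eliminate P.
Round 3: R 239, S 458. S has a majority.

S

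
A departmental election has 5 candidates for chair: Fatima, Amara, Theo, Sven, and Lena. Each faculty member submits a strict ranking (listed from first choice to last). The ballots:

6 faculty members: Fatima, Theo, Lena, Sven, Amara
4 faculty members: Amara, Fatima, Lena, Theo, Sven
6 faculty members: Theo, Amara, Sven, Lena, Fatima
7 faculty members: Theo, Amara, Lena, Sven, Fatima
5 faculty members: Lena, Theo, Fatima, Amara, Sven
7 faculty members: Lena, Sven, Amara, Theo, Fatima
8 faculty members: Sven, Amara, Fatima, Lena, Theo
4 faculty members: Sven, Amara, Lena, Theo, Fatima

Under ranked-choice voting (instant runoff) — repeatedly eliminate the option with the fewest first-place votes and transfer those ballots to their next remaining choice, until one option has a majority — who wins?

Round 1: Fatima 6, Amara 4, Theo 13, Sven 12, Lena 12. Eliminate Amara.
Round 2: Fatima 10, Theo 13, Sven 12, Lena 12. Eliminate Fatima.
Round 3: Theo 19, Sven 12, Lena 16. Eliminate Sven.
Round 4: Theo 19, Lena 28. Lena has a majority.

Lena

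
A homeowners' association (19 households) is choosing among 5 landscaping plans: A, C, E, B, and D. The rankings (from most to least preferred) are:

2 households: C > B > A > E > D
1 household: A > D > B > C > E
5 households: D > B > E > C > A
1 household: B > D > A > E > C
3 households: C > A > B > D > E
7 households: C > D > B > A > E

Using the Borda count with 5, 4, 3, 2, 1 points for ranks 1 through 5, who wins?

A: 2·3 + 1·5 + 5·1 + 1·3 + 3·4 + 7·2 = 45
C: 2·5 + 1·2 + 5·2 + 1·1 + 3·5 + 7·5 = 73
E: 2·2 + 1·1 + 5·3 + 1·2 + 3·1 + 7·1 = 32
B: 2·4 + 1·3 + 5·4 + 1·5 + 3·3 + 7·3 = 66
D: 2·1 + 1·4 + 5·5 + 1·4 + 3·2 + 7·4 = 69
C has the highest Borda score (73).

C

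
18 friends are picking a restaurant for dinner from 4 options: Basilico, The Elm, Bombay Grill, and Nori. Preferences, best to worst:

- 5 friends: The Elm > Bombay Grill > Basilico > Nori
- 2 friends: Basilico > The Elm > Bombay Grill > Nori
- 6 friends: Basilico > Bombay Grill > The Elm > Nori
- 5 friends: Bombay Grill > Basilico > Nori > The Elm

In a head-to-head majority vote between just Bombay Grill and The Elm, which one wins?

Bombay Grill

Voters preferring Bombay Grill to The Elm: 11; preferring The Elm to Bombay Grill: 7.
Bombay Grill wins the head-to-head.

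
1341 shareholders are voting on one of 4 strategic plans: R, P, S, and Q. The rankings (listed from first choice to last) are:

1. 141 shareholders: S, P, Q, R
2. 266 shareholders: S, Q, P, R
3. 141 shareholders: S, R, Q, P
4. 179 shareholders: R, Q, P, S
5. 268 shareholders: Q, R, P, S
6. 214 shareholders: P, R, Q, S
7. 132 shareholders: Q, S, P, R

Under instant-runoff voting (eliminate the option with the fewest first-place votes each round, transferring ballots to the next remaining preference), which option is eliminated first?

Round 1: R 179, P 214, S 548, Q 400. Eliminate R.

R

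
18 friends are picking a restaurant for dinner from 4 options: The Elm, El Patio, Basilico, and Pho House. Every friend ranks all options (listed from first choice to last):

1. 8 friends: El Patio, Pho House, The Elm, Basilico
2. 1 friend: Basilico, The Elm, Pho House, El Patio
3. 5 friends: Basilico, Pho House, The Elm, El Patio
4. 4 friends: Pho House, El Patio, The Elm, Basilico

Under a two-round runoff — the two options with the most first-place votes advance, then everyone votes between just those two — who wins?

El Patio

Round 1 first-place votes: The Elm 0, El Patio 8, Basilico 6, Pho House 4.
El Patio and Basilico advance.
Runoff: El Patio is preferred to Basilico by 12 voters; Basilico by 6.
El Patio wins the runoff.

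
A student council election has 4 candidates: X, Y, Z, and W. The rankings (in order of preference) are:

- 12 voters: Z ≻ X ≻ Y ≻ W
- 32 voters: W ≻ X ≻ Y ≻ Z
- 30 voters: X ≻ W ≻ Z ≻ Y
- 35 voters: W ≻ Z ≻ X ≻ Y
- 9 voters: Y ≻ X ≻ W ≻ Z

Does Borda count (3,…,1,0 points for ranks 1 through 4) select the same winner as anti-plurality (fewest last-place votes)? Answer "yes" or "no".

no

Borda — scores: X 231, Y 71, Z 136, W 270. Winner: W.
Anti-plurality — last-place votes: X 0, Y 65, Z 41, W 12. Winner: X.
The two methods disagree.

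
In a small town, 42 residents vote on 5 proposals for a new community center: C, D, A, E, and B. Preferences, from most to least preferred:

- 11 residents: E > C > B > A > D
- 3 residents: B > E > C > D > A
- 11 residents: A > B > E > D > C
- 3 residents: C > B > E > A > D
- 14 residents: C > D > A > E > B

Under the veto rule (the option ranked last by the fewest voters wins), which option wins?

E

Last-place votes: C 11, D 14, A 3, E 0, B 14.
E is ranked last by the fewest voters, so E wins.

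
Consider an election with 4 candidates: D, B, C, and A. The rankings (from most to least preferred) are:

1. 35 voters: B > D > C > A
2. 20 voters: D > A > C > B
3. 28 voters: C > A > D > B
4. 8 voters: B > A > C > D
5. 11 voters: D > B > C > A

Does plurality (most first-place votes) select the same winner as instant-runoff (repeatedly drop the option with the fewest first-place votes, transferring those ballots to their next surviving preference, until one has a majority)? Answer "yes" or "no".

no

Plurality — first-place votes: D 31, B 43, C 28, A 0. Winner: B.
Instant-runoff — R1 D 31, B 43, C 28, A 0 (A out); R2 D 31, B 43, C 28 (C out); R3 D 59, B 43 (D winner). Winner: D.
The two methods disagree.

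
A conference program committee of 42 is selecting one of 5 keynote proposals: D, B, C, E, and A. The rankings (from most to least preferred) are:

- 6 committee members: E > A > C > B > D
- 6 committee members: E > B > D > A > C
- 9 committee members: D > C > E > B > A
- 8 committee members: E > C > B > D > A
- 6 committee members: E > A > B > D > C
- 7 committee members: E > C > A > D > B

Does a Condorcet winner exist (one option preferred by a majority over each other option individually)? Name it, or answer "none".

E

E vs D: 33–9 for E.
E vs B: 42–0 for E.
E vs C: 33–9 for E.
E vs A: 42–0 for E.
E beats every other option head-to-head.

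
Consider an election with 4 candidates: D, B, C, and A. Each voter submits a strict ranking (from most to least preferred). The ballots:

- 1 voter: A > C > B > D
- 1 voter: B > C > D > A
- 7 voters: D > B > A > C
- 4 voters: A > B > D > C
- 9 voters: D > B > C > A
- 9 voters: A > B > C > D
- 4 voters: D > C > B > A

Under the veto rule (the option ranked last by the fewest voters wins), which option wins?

Last-place votes: D 10, B 0, C 11, A 14.
B is ranked last by the fewest voters, so B wins.

B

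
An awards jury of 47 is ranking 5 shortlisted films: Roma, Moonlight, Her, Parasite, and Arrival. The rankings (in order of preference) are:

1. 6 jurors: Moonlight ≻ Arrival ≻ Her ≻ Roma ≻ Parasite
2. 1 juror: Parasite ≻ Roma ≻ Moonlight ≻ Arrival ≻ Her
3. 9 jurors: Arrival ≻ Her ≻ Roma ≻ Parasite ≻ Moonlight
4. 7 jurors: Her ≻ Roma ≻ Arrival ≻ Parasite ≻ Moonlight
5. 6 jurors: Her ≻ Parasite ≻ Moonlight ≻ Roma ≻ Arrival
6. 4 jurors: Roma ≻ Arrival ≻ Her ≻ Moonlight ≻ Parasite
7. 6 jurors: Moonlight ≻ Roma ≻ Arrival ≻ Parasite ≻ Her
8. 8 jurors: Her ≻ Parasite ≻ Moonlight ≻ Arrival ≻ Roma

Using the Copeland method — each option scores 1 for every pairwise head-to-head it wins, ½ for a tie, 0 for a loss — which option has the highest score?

Her

Roma: beats Parasite and Arrival; loses to Moonlight and Her → score 2.
Moonlight: beats Roma and Arrival; loses to Her and Parasite → score 2.
Her: beats Roma, Moonlight, and Parasite; loses to Arrival → score 3.
Parasite: beats Moonlight; loses to Roma, Her, and Arrival → score 1.
Arrival: beats Her and Parasite; loses to Roma and Moonlight → score 2.
Her has the best pairwise record.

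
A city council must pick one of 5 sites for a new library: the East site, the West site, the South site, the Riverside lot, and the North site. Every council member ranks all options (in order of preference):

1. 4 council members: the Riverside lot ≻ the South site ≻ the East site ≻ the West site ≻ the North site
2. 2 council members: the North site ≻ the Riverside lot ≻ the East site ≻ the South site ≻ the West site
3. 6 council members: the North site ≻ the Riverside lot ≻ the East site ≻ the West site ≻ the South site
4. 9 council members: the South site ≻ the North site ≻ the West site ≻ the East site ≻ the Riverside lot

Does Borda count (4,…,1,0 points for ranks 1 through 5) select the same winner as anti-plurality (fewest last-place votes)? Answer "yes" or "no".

no

Borda — scores: the East site 33, the West site 28, the South site 50, the Riverside lot 40, the North site 59. Winner: the North site.
Anti-plurality — last-place votes: the East site 0, the West site 2, the South site 6, the Riverside lot 9, the North site 4. Winner: the East site.
The two methods disagree.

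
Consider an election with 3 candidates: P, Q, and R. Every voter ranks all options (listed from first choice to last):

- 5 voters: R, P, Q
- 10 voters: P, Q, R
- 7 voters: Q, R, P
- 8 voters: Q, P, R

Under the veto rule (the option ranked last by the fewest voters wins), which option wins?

Last-place votes: P 7, Q 5, R 18.
Q is ranked last by the fewest voters, so Q wins.

Q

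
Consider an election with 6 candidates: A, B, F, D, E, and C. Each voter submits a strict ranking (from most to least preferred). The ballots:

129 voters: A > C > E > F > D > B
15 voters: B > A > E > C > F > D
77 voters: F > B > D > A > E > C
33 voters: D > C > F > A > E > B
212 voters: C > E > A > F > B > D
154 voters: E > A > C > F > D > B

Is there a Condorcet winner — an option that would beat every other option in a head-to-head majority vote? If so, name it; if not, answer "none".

none

Checking pairwise contests:
E beats A 366–254.
A beats B 528–92.
A beats F 510–110.
A beats D 510–110.
C beats E 374–246.
A beats C 375–245.
Every option loses at least one head-to-head, so there is no Condorcet winner.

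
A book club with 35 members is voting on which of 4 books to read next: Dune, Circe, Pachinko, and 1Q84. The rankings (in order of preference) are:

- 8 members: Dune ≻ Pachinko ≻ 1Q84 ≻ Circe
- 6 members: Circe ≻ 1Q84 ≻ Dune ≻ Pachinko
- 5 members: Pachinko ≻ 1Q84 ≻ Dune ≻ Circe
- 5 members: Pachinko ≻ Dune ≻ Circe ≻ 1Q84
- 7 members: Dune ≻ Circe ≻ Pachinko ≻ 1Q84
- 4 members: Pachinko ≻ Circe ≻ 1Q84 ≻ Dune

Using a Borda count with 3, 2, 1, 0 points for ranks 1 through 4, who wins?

Dune

Dune: 8·3 + 6·1 + 5·1 + 5·2 + 7·3 + 4·0 = 66
Circe: 8·0 + 6·3 + 5·0 + 5·1 + 7·2 + 4·2 = 45
Pachinko: 8·2 + 6·0 + 5·3 + 5·3 + 7·1 + 4·3 = 65
1Q84: 8·1 + 6·2 + 5·2 + 5·0 + 7·0 + 4·1 = 34
Dune has the highest Borda score (66).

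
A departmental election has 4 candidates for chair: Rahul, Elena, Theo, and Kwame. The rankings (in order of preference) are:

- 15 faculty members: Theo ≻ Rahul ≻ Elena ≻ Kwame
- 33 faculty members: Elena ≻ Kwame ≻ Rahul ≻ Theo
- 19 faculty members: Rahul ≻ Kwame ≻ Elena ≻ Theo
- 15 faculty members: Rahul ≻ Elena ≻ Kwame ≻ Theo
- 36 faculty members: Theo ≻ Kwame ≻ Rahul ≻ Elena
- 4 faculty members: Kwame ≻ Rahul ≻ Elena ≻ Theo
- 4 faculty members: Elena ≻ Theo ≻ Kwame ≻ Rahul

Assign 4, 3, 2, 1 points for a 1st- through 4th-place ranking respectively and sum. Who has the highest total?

Rahul

Rahul: 15·3 + 33·2 + 19·4 + 15·4 + 36·2 + 4·3 + 4·1 = 335
Elena: 15·2 + 33·4 + 19·2 + 15·3 + 36·1 + 4·2 + 4·4 = 305
Theo: 15·4 + 33·1 + 19·1 + 15·1 + 36·4 + 4·1 + 4·3 = 287
Kwame: 15·1 + 33·3 + 19·3 + 15·2 + 36·3 + 4·4 + 4·2 = 333
Rahul has the highest Borda score (335).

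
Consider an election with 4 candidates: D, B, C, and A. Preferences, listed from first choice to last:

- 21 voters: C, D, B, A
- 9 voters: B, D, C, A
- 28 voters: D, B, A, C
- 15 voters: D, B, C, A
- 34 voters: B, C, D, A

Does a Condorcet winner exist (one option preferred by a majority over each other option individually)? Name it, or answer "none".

none

Checking pairwise contests:
C beats D 55–52.
D beats B 64–43.
B beats C 86–21.
D beats A 107–0.
Every option loses at least one head-to-head, so there is no Condorcet winner.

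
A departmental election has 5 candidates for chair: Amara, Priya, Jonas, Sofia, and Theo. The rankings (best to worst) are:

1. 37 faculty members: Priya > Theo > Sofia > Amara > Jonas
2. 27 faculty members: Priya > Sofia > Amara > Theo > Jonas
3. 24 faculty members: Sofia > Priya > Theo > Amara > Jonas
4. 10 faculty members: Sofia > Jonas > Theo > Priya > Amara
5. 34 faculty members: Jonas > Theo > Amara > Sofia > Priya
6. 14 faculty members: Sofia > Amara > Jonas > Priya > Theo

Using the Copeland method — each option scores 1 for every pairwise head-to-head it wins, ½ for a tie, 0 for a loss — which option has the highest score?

Amara: beats Jonas; loses to Priya, Sofia, and Theo → score 1.
Priya: beats Amara, Jonas, and Theo; loses to Sofia → score 3.
Jonas: loses to Amara, Priya, Sofia, and Theo → score 0.
Sofia: beats Amara, Priya, Jonas, and Theo → score 4.
Theo: beats Amara and Jonas; loses to Priya and Sofia → score 2.
Sofia has the best pairwise record.

Sofia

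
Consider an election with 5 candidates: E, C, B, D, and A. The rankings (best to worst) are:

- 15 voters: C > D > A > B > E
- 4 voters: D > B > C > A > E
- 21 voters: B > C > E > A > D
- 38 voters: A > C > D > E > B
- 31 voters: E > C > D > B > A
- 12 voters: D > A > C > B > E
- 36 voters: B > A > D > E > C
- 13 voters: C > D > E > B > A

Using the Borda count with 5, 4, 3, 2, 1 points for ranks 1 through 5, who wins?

E: 15·1 + 4·1 + 21·3 + 38·2 + 31·5 + 12·1 + 36·2 + 13·3 = 436
C: 15·5 + 4·3 + 21·4 + 38·4 + 31·4 + 12·3 + 36·1 + 13·5 = 584
B: 15·2 + 4·4 + 21·5 + 38·1 + 31·2 + 12·2 + 36·5 + 13·2 = 481
D: 15·4 + 4·5 + 21·1 + 38·3 + 31·3 + 12·5 + 36·3 + 13·4 = 528
A: 15·3 + 4·2 + 21·2 + 38·5 + 31·1 + 12·4 + 36·4 + 13·1 = 521
C has the highest Borda score (584).

C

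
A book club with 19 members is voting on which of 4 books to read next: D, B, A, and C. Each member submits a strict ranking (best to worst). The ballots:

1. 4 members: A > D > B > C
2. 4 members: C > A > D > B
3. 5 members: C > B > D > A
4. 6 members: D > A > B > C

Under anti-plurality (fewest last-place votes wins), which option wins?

Last-place votes: D 0, B 4, A 5, C 10.
D is ranked last by the fewest voters, so D wins.

D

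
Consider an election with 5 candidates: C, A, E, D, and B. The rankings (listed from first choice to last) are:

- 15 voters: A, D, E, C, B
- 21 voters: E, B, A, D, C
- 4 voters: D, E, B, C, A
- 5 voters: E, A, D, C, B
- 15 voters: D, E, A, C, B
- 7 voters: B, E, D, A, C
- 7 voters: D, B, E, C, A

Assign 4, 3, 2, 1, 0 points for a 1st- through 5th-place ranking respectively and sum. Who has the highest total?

C: 15·1 + 21·0 + 4·1 + 5·1 + 15·1 + 7·0 + 7·1 = 46
A: 15·4 + 21·2 + 4·0 + 5·3 + 15·2 + 7·1 + 7·0 = 154
E: 15·2 + 21·4 + 4·3 + 5·4 + 15·3 + 7·3 + 7·2 = 226
D: 15·3 + 21·1 + 4·4 + 5·2 + 15·4 + 7·2 + 7·4 = 194
B: 15·0 + 21·3 + 4·2 + 5·0 + 15·0 + 7·4 + 7·3 = 120
E has the highest Borda score (226).

E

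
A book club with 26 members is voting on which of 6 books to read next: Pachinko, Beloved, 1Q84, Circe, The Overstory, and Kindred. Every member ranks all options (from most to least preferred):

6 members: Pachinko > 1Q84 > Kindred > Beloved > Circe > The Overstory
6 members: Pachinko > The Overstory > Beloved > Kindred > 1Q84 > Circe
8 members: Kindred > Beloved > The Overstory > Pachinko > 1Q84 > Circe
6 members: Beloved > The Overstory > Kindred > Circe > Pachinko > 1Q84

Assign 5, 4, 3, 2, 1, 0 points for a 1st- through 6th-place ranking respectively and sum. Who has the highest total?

Beloved

Pachinko: 6·5 + 6·5 + 8·2 + 6·1 = 82
Beloved: 6·2 + 6·3 + 8·4 + 6·5 = 92
1Q84: 6·4 + 6·1 + 8·1 + 6·0 = 38
Circe: 6·1 + 6·0 + 8·0 + 6·2 = 18
The Overstory: 6·0 + 6·4 + 8·3 + 6·4 = 72
Kindred: 6·3 + 6·2 + 8·5 + 6·3 = 88
Beloved has the highest Borda score (92).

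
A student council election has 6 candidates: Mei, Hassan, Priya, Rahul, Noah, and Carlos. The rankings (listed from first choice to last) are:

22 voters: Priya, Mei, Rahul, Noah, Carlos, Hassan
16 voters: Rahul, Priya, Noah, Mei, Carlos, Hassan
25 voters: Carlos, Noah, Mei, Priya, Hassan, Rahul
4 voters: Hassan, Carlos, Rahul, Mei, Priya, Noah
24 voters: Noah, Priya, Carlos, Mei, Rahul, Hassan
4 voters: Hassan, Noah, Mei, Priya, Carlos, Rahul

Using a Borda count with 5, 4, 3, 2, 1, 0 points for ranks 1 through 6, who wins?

Mei: 22·4 + 16·2 + 25·3 + 4·2 + 24·2 + 4·3 = 263
Hassan: 22·0 + 16·0 + 25·1 + 4·5 + 24·0 + 4·5 = 65
Priya: 22·5 + 16·4 + 25·2 + 4·1 + 24·4 + 4·2 = 332
Rahul: 22·3 + 16·5 + 25·0 + 4·3 + 24·1 + 4·0 = 182
Noah: 22·2 + 16·3 + 25·4 + 4·0 + 24·5 + 4·4 = 328
Carlos: 22·1 + 16·1 + 25·5 + 4·4 + 24·3 + 4·1 = 255
Priya has the highest Borda score (332).

Priya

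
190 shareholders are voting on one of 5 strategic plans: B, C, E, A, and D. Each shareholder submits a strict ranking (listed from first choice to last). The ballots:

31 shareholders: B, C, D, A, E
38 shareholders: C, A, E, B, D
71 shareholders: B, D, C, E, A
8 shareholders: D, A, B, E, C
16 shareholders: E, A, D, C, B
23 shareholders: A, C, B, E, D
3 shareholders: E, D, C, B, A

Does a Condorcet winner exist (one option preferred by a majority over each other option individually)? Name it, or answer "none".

B

B vs C: 110–80 for B.
B vs E: 133–57 for B.
B vs A: 105–85 for B.
B vs D: 163–27 for B.
B beats every other option head-to-head.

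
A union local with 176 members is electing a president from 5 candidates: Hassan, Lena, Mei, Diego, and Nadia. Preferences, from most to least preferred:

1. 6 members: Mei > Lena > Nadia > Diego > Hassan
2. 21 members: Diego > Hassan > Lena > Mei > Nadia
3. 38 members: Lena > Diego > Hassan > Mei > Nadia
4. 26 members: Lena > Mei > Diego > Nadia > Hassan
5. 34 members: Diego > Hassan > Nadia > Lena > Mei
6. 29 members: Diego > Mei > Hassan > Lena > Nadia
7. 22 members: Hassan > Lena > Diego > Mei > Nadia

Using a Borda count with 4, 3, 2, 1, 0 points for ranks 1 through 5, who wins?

Hassan: 6·0 + 21·3 + 38·2 + 26·0 + 34·3 + 29·2 + 22·4 = 387
Lena: 6·3 + 21·2 + 38·4 + 26·4 + 34·1 + 29·1 + 22·3 = 445
Mei: 6·4 + 21·1 + 38·1 + 26·3 + 34·0 + 29·3 + 22·1 = 270
Diego: 6·1 + 21·4 + 38·3 + 26·2 + 34·4 + 29·4 + 22·2 = 552
Nadia: 6·2 + 21·0 + 38·0 + 26·1 + 34·2 + 29·0 + 22·0 = 106
Diego has the highest Borda score (552).

Diego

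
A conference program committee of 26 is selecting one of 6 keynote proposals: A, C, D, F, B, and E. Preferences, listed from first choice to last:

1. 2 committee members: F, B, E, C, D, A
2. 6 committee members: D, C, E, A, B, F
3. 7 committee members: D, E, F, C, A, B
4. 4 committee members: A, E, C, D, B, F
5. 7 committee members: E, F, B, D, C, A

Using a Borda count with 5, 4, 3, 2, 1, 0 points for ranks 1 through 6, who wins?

A: 2·0 + 6·2 + 7·1 + 4·5 + 7·0 = 39
C: 2·2 + 6·4 + 7·2 + 4·3 + 7·1 = 61
D: 2·1 + 6·5 + 7·5 + 4·2 + 7·2 = 89
F: 2·5 + 6·0 + 7·3 + 4·0 + 7·4 = 59
B: 2·4 + 6·1 + 7·0 + 4·1 + 7·3 = 39
E: 2·3 + 6·3 + 7·4 + 4·4 + 7·5 = 103
E has the highest Borda score (103).

E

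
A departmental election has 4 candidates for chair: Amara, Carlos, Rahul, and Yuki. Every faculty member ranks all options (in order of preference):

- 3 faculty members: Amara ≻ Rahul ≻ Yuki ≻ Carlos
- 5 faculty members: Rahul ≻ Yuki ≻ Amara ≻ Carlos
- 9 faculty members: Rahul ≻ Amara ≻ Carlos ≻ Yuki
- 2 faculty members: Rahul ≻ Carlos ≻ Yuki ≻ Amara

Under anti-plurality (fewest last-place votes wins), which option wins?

Rahul

Last-place votes: Amara 2, Carlos 8, Rahul 0, Yuki 9.
Rahul is ranked last by the fewest voters, so Rahul wins.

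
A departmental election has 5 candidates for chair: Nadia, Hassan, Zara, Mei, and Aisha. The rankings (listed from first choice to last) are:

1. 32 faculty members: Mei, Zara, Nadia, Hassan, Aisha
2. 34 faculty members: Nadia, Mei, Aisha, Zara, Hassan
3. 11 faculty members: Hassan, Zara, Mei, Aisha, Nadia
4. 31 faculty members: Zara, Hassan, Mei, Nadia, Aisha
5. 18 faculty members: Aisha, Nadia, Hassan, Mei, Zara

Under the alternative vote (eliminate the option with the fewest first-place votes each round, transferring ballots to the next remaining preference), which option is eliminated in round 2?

Aisha

Round 1: Nadia 34, Hassan 11, Zara 31, Mei 32, Aisha 18. Eliminate Hassan.
Round 2: Nadia 34, Zara 42, Mei 32, Aisha 18. Eliminate Aisha.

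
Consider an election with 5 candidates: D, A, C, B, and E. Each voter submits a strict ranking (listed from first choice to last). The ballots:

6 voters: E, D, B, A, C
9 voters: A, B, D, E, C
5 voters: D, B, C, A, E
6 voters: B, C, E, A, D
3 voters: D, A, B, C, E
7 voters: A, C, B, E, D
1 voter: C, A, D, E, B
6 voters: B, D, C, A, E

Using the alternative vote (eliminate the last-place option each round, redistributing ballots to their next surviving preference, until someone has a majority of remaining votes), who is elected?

Round 1: D 8, A 16, C 1, B 12, E 6. Eliminate C.
Round 2: D 8, A 17, B 12, E 6. Eliminate E.
Round 3: D 14, A 17, B 12. Eliminate B.
Round 4: D 20, A 23. A has a majority.

A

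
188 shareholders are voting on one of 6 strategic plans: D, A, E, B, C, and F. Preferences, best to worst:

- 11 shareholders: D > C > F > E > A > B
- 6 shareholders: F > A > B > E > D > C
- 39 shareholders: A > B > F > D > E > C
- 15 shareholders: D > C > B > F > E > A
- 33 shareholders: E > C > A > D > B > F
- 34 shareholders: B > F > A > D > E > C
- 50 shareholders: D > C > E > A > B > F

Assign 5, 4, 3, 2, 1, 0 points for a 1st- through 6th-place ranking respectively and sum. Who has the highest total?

D: 11·5 + 6·1 + 39·2 + 15·5 + 33·2 + 34·2 + 50·5 = 598
A: 11·1 + 6·4 + 39·5 + 15·0 + 33·3 + 34·3 + 50·2 = 531
E: 11·2 + 6·2 + 39·1 + 15·1 + 33·5 + 34·1 + 50·3 = 437
B: 11·0 + 6·3 + 39·4 + 15·3 + 33·1 + 34·5 + 50·1 = 472
C: 11·4 + 6·0 + 39·0 + 15·4 + 33·4 + 34·0 + 50·4 = 436
F: 11·3 + 6·5 + 39·3 + 15·2 + 33·0 + 34·4 + 50·0 = 346
D has the highest Borda score (598).

D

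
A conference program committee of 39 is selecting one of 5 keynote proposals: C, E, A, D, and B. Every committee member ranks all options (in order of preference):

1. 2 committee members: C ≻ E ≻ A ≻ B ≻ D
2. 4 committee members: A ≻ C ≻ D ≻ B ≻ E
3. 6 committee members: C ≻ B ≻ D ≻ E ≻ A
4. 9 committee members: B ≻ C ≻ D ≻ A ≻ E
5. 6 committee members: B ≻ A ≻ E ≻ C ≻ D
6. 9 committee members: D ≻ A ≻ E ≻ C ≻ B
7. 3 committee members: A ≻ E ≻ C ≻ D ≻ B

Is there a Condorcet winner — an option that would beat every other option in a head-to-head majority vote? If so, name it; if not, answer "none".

none

Checking pairwise contests:
A beats C 22–17.
C beats E 21–18.
D beats A 24–15.
C beats D 30–9.
C beats B 24–15.
Every option loses at least one head-to-head, so there is no Condorcet winner.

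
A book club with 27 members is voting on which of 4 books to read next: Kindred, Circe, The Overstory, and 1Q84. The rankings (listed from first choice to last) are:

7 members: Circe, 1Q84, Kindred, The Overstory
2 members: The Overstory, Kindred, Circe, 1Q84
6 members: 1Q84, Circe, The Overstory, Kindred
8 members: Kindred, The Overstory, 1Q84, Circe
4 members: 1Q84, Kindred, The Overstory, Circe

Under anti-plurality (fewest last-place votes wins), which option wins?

1Q84

Last-place votes: Kindred 6, Circe 12, The Overstory 7, 1Q84 2.
1Q84 is ranked last by the fewest voters, so 1Q84 wins.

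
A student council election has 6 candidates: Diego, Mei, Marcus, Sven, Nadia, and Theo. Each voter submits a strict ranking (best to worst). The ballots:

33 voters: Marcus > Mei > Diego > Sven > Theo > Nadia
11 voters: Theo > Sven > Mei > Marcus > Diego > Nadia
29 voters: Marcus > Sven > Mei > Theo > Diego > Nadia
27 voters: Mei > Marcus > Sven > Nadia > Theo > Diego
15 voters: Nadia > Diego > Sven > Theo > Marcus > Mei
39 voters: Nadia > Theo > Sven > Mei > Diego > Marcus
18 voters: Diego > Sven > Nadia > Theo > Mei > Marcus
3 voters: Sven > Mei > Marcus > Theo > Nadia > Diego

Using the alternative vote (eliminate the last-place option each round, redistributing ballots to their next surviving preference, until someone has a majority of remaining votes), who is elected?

Round 1: Diego 18, Mei 27, Marcus 62, Sven 3, Nadia 54, Theo 11. Eliminate Sven.
Round 2: Diego 18, Mei 30, Marcus 62, Nadia 54, Theo 11. Eliminate Theo.
Round 3: Diego 18, Mei 41, Marcus 62, Nadia 54. Eliminate Diego.
Round 4: Mei 41, Marcus 62, Nadia 72. Eliminate Mei.
Round 5: Marcus 103, Nadia 72. Marcus has a majority.

Marcus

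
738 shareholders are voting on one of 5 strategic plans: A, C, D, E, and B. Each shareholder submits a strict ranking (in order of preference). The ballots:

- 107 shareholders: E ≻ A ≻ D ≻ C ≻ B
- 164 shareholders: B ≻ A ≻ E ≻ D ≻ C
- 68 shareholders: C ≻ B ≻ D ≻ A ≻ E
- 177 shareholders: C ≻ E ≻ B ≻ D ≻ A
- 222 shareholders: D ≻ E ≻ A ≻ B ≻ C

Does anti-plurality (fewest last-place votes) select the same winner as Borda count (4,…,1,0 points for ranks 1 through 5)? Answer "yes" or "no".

Anti-plurality — last-place votes: A 177, C 386, D 0, E 68, B 107. Winner: D.
Borda — scores: A 1325, C 1087, D 1579, E 1953, B 1436. Winner: E.
The two methods disagree.

no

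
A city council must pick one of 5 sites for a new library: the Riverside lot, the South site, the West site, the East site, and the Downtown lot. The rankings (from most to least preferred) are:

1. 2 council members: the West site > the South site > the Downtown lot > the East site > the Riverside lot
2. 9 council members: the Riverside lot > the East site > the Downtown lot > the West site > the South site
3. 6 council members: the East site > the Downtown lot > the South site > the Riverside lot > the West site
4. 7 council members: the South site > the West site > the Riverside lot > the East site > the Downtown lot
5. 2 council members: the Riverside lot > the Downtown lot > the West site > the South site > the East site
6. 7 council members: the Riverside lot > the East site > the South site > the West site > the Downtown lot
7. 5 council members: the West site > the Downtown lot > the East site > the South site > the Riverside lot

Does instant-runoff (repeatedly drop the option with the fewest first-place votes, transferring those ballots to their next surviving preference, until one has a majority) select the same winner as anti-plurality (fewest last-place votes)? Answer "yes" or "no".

no

Instant-runoff — R1 the Riverside lot 18, the South site 7, the West site 7, the East site 6, the Downtown lot 0 (the Downtown lot out); R2 the Riverside lot 18, the South site 7, the West site 7, the East site 6 (the East site out); R3 the Riverside lot 18, the South site 13, the West site 7 (the West site out); R4 the Riverside lot 18, the South site 20 (the South site winner). Winner: the South site.
Anti-plurality — last-place votes: the Riverside lot 7, the South site 9, the West site 6, the East site 2, the Downtown lot 14. Winner: the East site.
The two methods disagree.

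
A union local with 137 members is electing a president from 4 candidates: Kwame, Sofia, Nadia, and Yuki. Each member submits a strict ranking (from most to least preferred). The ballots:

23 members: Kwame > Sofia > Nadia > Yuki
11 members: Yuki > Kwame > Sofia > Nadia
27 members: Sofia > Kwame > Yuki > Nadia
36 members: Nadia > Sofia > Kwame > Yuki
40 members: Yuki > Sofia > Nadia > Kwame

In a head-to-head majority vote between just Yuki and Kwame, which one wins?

Voters preferring Yuki to Kwame: 51; preferring Kwame to Yuki: 86.
Kwame wins the head-to-head.

Kwame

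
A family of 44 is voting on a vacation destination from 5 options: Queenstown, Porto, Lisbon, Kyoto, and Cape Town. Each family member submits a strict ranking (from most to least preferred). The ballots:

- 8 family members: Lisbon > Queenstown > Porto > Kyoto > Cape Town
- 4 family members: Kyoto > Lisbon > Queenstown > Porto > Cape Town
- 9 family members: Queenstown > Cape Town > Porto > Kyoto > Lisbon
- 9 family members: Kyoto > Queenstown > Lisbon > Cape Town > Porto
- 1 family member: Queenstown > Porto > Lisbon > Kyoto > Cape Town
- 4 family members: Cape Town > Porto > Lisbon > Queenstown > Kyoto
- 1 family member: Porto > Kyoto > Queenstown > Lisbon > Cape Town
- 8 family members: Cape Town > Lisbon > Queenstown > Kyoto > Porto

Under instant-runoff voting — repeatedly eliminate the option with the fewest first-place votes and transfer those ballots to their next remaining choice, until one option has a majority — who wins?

Round 1: Queenstown 10, Porto 1, Lisbon 8, Kyoto 13, Cape Town 12. Eliminate Porto.
Round 2: Queenstown 10, Lisbon 8, Kyoto 14, Cape Town 12. Eliminate Lisbon.
Round 3: Queenstown 18, Kyoto 14, Cape Town 12. Eliminate Cape Town.
Round 4: Queenstown 30, Kyoto 14. Queenstown has a majority.

Queenstown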